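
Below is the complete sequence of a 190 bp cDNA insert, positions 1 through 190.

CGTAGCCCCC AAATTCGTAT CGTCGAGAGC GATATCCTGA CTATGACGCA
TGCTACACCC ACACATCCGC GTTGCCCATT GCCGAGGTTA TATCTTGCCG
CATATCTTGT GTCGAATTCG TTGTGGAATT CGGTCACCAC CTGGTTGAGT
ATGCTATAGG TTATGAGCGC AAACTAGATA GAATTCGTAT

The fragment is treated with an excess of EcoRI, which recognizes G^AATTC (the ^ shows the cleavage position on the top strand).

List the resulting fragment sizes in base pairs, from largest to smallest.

EcoRI sites (GAATTC) start at positions 114, 126, 181.
EcoRI cuts after the first base of each site, so after positions 114, 126, 181.
Linear molecule, 3 cuts → 4 fragments:
  1–114 → 114 bp
  115–126 → 12 bp
  127–181 → 55 bp
  182–190 → 9 bp
Sorted largest to smallest: 114, 55, 12, 9 bp.

114, 55, 12, 9 bp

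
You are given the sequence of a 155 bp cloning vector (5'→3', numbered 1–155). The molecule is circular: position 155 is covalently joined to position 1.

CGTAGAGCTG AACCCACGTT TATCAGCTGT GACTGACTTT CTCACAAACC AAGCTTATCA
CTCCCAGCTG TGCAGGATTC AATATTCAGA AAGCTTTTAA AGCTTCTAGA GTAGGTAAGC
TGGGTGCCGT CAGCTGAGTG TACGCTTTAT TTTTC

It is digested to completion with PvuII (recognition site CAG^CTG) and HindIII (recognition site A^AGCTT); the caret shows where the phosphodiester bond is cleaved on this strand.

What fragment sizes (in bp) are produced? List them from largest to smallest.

PvuII sites (CAGCTG) start at positions 24, 65, 131.
PvuII cuts after base 3 of each site, so after positions 26, 67, 133.
HindIII sites (AAGCTT) start at positions 51, 91, 100.
HindIII cuts after the first base of each site, so after positions 51, 91, 100.
Combined cut positions: 26, 51, 67, 91, 100, 133.
Circular molecule, 6 cuts → 6 fragments:
  27–51 → 25 bp
  52–67 → 16 bp
  68–91 → 24 bp
  92–100 → 9 bp
  101–133 → 33 bp
  134–155 then 1–26 → 22 + 26 = 48 bp
Sorted largest to smallest: 48, 33, 25, 24, 16, 9 bp.

48, 33, 25, 24, 16, 9 bp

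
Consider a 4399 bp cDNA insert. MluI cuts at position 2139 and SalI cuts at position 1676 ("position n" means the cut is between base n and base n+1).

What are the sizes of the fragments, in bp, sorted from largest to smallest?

Combined cut positions (sorted): 1676, 2139.
Linear molecule, 2 cuts → 3 fragments:
  1676 − 0 = 1676 bp
  2139 − 1676 = 463 bp
  4399 − 2139 = 2260 bp
Sorted largest to smallest: 2260, 1676, 463 bp.

2260, 1676, 463 bp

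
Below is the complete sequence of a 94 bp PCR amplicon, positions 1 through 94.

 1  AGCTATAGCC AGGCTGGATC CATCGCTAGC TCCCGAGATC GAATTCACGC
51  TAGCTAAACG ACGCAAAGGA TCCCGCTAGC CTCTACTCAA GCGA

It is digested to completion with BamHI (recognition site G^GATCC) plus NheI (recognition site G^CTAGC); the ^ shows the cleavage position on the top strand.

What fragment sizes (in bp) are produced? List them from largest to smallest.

BamHI sites (GGATCC) start at positions 16, 68.
BamHI cuts after the first base of each site, so after positions 16, 68.
NheI sites (GCTAGC) start at positions 25, 49, 75.
NheI cuts after the first base of each site, so after positions 25, 49, 75.
Combined cut positions: 16, 25, 49, 68, 75.
Linear molecule, 5 cuts → 6 fragments:
  1–16 → 16 bp
  17–25 → 9 bp
  26–49 → 24 bp
  50–68 → 19 bp
  69–75 → 7 bp
  76–94 → 19 bp
Sorted largest to smallest: 24, 19, 19, 16, 9, 7 bp.

24, 19, 19, 16, 9, 7 bp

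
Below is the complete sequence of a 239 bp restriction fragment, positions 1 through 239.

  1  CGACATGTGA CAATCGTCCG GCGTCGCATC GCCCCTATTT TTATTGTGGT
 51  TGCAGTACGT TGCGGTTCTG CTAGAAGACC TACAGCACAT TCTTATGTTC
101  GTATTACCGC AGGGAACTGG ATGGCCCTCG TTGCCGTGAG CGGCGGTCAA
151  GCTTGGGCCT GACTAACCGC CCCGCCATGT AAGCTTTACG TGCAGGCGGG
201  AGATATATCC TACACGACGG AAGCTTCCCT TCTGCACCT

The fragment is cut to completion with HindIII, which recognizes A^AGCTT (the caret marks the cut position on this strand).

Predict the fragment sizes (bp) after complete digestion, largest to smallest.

HindIII sites (AAGCTT) start at positions 149, 181, 221.
HindIII cuts after the first base of each site, so after positions 149, 181, 221.
Linear molecule, 3 cuts → 4 fragments:
  1–149 → 149 bp
  150–181 → 32 bp
  182–221 → 40 bp
  222–239 → 18 bp
Sorted largest to smallest: 149, 40, 32, 18 bp.

149, 40, 32, 18 bp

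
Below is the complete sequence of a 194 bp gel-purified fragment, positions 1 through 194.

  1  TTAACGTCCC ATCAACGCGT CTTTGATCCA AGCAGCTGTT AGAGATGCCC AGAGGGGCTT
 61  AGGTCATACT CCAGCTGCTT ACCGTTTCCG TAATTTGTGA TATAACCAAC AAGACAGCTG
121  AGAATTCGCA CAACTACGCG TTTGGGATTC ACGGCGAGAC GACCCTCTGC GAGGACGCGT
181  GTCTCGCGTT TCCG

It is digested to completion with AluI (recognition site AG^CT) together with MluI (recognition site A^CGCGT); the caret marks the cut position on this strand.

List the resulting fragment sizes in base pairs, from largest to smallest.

43, 39, 39, 20, 19, 19, 15 bp

AluI sites (AGCT) start at positions 34, 73, 116.
AluI cuts after base 2 of each site, so after positions 35, 74, 117.
MluI sites (ACGCGT) start at positions 15, 136, 175.
MluI cuts after the first base of each site, so after positions 15, 136, 175.
Combined cut positions: 15, 35, 74, 117, 136, 175.
Linear molecule, 6 cuts → 7 fragments:
  1–15 → 15 bp
  16–35 → 20 bp
  36–74 → 39 bp
  75–117 → 43 bp
  118–136 → 19 bp
  137–175 → 39 bp
  176–194 → 19 bp
Sorted largest to smallest: 43, 39, 39, 20, 19, 19, 15 bp.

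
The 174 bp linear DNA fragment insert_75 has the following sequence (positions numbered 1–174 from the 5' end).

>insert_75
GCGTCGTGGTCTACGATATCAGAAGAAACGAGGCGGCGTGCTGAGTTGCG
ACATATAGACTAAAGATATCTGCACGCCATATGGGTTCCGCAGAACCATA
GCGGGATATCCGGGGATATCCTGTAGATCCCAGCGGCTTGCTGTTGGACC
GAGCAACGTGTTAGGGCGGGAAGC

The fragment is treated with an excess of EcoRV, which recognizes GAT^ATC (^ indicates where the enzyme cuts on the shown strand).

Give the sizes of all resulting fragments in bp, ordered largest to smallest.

57, 50, 40, 17, 10 bp

EcoRV sites (GATATC) start at positions 15, 65, 105, 115.
EcoRV cuts after base 3 of each site, so after positions 17, 67, 107, 117.
Linear molecule, 4 cuts → 5 fragments:
  1–17 → 17 bp
  18–67 → 50 bp
  68–107 → 40 bp
  108–117 → 10 bp
  118–174 → 57 bp
Sorted largest to smallest: 57, 50, 40, 17, 10 bp.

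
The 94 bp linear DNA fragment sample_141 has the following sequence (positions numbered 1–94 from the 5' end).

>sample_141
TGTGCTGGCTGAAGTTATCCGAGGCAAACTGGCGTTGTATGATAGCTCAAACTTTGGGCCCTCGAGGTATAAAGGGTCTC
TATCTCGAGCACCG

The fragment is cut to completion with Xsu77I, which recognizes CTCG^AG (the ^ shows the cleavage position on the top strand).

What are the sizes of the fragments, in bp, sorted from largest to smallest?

64, 23, 7 bp

Xsu77I sites (CTCGAG) start at positions 61, 84.
Xsu77I cuts after base 4 of each site, so after positions 64, 87.
Linear molecule, 2 cuts → 3 fragments:
  1–64 → 64 bp
  65–87 → 23 bp
  88–94 → 7 bp
Sorted largest to smallest: 64, 23, 7 bp.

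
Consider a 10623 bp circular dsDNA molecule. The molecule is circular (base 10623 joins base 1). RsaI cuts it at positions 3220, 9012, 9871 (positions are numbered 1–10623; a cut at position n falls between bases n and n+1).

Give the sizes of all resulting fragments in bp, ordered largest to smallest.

5792, 3972, 859 bp

Circular molecule, 3 cuts → 3 fragments:
  9012 − 3220 = 5792 bp
  9871 − 9012 = 859 bp
  wrap: 10623 − 9871 + 3220 = 3972 bp
Sorted largest to smallest: 5792, 3972, 859 bp.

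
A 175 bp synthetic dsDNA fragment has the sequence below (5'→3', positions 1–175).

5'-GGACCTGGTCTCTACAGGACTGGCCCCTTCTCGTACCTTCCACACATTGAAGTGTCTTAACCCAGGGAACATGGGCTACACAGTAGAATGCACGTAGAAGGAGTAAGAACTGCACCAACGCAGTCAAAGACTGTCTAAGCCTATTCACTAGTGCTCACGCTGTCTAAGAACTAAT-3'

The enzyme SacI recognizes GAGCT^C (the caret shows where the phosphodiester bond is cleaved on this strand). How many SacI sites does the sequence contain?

No occurrence of GAGCTC is present in the sequence.
SacI does not cut: 0 sites.

0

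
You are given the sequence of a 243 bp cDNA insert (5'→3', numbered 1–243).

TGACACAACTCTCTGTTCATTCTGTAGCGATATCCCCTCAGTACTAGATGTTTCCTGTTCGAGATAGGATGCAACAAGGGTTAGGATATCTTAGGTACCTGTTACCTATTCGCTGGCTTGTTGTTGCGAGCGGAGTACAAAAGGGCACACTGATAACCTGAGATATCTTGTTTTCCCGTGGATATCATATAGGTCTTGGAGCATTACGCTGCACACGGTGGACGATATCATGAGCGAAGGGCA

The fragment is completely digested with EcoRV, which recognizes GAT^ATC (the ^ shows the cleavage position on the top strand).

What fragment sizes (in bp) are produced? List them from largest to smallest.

EcoRV sites (GATATC) start at positions 29, 85, 162, 181, 224.
EcoRV cuts after base 3 of each site, so after positions 31, 87, 164, 183, 226.
Linear molecule, 5 cuts → 6 fragments:
  1–31 → 31 bp
  32–87 → 56 bp
  88–164 → 77 bp
  165–183 → 19 bp
  184–226 → 43 bp
  227–243 → 17 bp
Sorted largest to smallest: 77, 56, 43, 31, 19, 17 bp.

77, 56, 43, 31, 19, 17 bp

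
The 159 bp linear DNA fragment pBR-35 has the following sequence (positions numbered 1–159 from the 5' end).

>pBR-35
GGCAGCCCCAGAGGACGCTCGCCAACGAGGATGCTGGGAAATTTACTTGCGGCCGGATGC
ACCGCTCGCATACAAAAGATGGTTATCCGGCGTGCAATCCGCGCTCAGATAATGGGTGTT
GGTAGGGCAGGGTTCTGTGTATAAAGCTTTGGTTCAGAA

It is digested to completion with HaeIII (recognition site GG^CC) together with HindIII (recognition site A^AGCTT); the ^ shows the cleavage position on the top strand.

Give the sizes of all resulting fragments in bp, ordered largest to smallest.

92, 52, 15 bp

The HaeIII site (GGCC) starts at position 51.
HaeIII cuts after base 2 of each site, so after position 52.
The HindIII site (AAGCTT) starts at position 144.
HindIII cuts after the first base of each site, so after position 144.
Combined cut positions: 52, 144.
Linear molecule, 2 cuts → 3 fragments:
  1–52 → 52 bp
  53–144 → 92 bp
  145–159 → 15 bp
Sorted largest to smallest: 92, 52, 15 bp.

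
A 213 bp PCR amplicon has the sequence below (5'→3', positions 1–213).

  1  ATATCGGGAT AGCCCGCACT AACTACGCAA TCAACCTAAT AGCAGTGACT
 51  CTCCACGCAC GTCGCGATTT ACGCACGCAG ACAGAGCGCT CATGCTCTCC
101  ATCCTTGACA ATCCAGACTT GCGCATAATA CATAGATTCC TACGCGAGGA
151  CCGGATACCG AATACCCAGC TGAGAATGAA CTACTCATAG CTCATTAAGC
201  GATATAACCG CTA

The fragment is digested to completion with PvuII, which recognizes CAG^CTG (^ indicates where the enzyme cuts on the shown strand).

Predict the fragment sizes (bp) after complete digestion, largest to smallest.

169, 44 bp

The PvuII site (CAGCTG) starts at position 167.
PvuII cuts after base 3 of each site, so after position 169.
Linear molecule, 1 cut → 2 fragments:
  1–169 → 169 bp
  170–213 → 44 bp
Sorted largest to smallest: 169, 44 bp.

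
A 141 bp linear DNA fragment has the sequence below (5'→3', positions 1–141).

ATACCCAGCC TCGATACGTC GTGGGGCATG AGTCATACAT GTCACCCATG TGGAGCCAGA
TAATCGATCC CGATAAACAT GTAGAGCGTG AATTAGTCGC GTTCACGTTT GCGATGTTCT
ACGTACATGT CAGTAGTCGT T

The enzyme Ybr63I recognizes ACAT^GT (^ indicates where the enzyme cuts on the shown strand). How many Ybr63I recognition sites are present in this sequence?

ACATGT occurs starting at positions 37, 77, 125.
Ybr63I cuts at 3 sites.

3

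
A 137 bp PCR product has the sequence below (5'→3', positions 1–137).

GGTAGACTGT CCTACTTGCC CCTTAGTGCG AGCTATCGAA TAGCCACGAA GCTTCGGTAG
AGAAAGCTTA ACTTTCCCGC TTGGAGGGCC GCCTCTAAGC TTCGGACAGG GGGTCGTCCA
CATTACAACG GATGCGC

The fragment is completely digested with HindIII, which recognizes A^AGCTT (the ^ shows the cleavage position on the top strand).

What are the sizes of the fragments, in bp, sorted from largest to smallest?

HindIII sites (AAGCTT) start at positions 49, 64, 97.
HindIII cuts after the first base of each site, so after positions 49, 64, 97.
Linear molecule, 3 cuts → 4 fragments:
  1–49 → 49 bp
  50–64 → 15 bp
  65–97 → 33 bp
  98–137 → 40 bp
Sorted largest to smallest: 49, 40, 33, 15 bp.

49, 40, 33, 15 bp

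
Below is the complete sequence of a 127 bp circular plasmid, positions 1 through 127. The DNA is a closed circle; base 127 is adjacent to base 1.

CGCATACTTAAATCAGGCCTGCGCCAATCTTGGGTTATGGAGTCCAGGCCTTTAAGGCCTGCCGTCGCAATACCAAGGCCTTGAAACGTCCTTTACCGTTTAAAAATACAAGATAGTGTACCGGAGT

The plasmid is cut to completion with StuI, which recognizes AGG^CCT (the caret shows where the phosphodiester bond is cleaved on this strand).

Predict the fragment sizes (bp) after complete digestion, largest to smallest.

66, 31, 21, 9 bp

StuI sites (AGGCCT) start at positions 15, 46, 55, 76.
StuI cuts after base 3 of each site, so after positions 17, 48, 57, 78.
Circular molecule, 4 cuts → 4 fragments:
  18–48 → 31 bp
  49–57 → 9 bp
  58–78 → 21 bp
  79–127 then 1–17 → 49 + 17 = 66 bp
Sorted largest to smallest: 66, 31, 21, 9 bp.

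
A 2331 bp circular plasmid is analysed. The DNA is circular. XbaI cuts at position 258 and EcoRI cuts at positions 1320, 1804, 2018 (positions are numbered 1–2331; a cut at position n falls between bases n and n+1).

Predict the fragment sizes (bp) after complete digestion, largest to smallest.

1062, 571, 484, 214 bp

Combined cut positions (sorted): 258, 1320, 1804, 2018.
Circular molecule, 4 cuts → 4 fragments:
  1320 − 258 = 1062 bp
  1804 − 1320 = 484 bp
  2018 − 1804 = 214 bp
  wrap: 2331 − 2018 + 258 = 571 bp
Sorted largest to smallest: 1062, 571, 484, 214 bp.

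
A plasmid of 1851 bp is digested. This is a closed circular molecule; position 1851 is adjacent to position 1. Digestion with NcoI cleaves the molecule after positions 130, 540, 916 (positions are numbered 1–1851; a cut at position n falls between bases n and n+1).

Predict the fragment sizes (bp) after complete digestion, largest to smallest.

1065, 410, 376 bp

Circular molecule, 3 cuts → 3 fragments:
  540 − 130 = 410 bp
  916 − 540 = 376 bp
  wrap: 1851 − 916 + 130 = 1065 bp
Sorted largest to smallest: 1065, 410, 376 bp.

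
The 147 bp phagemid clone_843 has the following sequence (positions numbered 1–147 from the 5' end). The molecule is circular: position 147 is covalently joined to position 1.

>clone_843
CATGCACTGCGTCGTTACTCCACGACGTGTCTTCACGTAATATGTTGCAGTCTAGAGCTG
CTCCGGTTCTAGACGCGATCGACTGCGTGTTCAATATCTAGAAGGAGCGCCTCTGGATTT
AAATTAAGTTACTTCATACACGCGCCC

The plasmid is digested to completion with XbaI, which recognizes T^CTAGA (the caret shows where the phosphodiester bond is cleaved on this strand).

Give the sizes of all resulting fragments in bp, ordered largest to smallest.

XbaI sites (TCTAGA) start at positions 51, 68, 97.
XbaI cuts after the first base of each site, so after positions 51, 68, 97.
Circular molecule, 3 cuts → 3 fragments:
  52–68 → 17 bp
  69–97 → 29 bp
  98–147 then 1–51 → 50 + 51 = 101 bp
Sorted largest to smallest: 101, 29, 17 bp.

101, 29, 17 bp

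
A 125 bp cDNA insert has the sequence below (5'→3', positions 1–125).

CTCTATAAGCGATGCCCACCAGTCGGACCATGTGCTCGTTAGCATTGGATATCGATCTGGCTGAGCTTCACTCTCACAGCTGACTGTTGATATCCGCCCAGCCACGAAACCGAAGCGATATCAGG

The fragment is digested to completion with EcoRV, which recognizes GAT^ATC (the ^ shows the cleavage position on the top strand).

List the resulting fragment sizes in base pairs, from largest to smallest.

EcoRV sites (GATATC) start at positions 48, 89, 117.
EcoRV cuts after base 3 of each site, so after positions 50, 91, 119.
Linear molecule, 3 cuts → 4 fragments:
  1–50 → 50 bp
  51–91 → 41 bp
  92–119 → 28 bp
  120–125 → 6 bp
Sorted largest to smallest: 50, 41, 28, 6 bp.

50, 41, 28, 6 bp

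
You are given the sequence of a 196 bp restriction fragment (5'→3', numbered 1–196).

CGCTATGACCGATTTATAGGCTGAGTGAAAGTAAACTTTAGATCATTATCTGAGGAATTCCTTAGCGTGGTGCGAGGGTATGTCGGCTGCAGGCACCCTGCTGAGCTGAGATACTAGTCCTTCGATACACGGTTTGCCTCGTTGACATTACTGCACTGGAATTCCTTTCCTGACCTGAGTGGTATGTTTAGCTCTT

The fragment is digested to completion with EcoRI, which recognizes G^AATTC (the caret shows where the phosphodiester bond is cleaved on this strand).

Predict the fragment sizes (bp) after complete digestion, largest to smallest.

EcoRI sites (GAATTC) start at positions 55, 159.
EcoRI cuts after the first base of each site, so after positions 55, 159.
Linear molecule, 2 cuts → 3 fragments:
  1–55 → 55 bp
  56–159 → 104 bp
  160–196 → 37 bp
Sorted largest to smallest: 104, 55, 37 bp.

104, 55, 37 bp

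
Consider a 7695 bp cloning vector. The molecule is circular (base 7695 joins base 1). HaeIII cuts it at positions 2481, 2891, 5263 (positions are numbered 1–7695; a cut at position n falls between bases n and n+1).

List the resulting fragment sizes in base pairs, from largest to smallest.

Circular molecule, 3 cuts → 3 fragments:
  2891 − 2481 = 410 bp
  5263 − 2891 = 2372 bp
  wrap: 7695 − 5263 + 2481 = 4913 bp
Sorted largest to smallest: 4913, 2372, 410 bp.

4913, 2372, 410 bp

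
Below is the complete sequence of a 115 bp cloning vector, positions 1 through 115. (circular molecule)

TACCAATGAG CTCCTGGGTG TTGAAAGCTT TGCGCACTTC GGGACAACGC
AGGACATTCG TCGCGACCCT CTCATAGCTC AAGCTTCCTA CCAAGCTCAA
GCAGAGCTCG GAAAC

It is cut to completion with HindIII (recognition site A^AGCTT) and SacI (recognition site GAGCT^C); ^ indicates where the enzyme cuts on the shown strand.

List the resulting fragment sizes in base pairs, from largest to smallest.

HindIII sites (AAGCTT) start at positions 25, 81.
HindIII cuts after the first base of each site, so after positions 25, 81.
SacI sites (GAGCTC) start at positions 8, 104.
SacI cuts after base 5 of each site (before the last base), so after positions 12, 108.
Combined cut positions: 12, 25, 81, 108.
Circular molecule, 4 cuts → 4 fragments:
  13–25 → 13 bp
  26–81 → 56 bp
  82–108 → 27 bp
  109–115 then 1–12 → 7 + 12 = 19 bp
Sorted largest to smallest: 56, 27, 19, 13 bp.

56, 27, 19, 13 bp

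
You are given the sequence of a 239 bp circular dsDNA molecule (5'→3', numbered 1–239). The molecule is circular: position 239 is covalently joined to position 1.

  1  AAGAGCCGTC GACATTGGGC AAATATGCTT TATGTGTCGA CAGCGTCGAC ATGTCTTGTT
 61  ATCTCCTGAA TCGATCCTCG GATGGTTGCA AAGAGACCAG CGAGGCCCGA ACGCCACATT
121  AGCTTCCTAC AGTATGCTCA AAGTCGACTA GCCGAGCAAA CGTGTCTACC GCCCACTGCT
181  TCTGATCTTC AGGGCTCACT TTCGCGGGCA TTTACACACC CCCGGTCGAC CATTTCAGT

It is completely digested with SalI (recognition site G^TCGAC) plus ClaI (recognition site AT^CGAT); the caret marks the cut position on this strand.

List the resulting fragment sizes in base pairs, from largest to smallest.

82, 72, 28, 26, 22, 9 bp

SalI sites (GTCGAC) start at positions 8, 36, 45, 143, 225.
SalI cuts after the first base of each site, so after positions 8, 36, 45, 143, 225.
The ClaI site (ATCGAT) starts at position 70.
ClaI cuts after base 2 of each site, so after position 71.
Combined cut positions: 8, 36, 45, 71, 143, 225.
Circular molecule, 6 cuts → 6 fragments:
  9–36 → 28 bp
  37–45 → 9 bp
  46–71 → 26 bp
  72–143 → 72 bp
  144–225 → 82 bp
  226–239 then 1–8 → 14 + 8 = 22 bp
Sorted largest to smallest: 82, 72, 28, 26, 22, 9 bp.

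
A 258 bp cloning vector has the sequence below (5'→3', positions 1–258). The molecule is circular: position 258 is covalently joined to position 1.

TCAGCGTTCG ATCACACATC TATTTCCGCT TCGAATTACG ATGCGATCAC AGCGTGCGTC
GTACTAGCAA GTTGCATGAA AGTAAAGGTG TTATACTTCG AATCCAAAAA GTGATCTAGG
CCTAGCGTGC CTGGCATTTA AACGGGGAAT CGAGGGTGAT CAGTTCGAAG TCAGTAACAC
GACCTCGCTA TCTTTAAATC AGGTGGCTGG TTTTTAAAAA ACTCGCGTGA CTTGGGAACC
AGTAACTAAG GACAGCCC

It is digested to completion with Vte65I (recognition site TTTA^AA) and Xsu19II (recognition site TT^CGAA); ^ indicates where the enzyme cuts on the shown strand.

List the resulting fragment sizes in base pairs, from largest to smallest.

Vte65I sites (TTTAAA) start at positions 137, 193, 213.
Vte65I cuts after base 4 of each site, so after positions 140, 196, 216.
Xsu19II sites (TTCGAA) start at positions 30, 97, 164.
Xsu19II cuts after base 2 of each site, so after positions 31, 98, 165.
Combined cut positions: 31, 98, 140, 165, 196, 216.
Circular molecule, 6 cuts → 6 fragments:
  32–98 → 67 bp
  99–140 → 42 bp
  141–165 → 25 bp
  166–196 → 31 bp
  197–216 → 20 bp
  217–258 then 1–31 → 42 + 31 = 73 bp
Sorted largest to smallest: 73, 67, 42, 31, 25, 20 bp.

73, 67, 42, 31, 25, 20 bp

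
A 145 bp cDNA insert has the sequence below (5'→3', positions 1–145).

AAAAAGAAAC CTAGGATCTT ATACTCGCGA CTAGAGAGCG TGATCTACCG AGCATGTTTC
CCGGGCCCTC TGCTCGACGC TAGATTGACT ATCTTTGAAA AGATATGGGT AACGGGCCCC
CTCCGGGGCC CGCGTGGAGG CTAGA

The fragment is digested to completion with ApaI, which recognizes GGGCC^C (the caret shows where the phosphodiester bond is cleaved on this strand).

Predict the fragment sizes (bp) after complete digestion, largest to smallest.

ApaI sites (GGGCCC) start at positions 63, 114, 126.
ApaI cuts after base 5 of each site (before the last base), so after positions 67, 118, 130.
Linear molecule, 3 cuts → 4 fragments:
  1–67 → 67 bp
  68–118 → 51 bp
  119–130 → 12 bp
  131–145 → 15 bp
Sorted largest to smallest: 67, 51, 15, 12 bp.

67, 51, 15, 12 bp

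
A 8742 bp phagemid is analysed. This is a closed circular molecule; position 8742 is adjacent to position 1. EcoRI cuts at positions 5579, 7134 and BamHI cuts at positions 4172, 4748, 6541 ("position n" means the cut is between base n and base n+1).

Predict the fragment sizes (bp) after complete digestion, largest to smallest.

Combined cut positions (sorted): 4172, 4748, 5579, 6541, 7134.
Circular molecule, 5 cuts → 5 fragments:
  4748 − 4172 = 576 bp
  5579 − 4748 = 831 bp
  6541 − 5579 = 962 bp
  7134 − 6541 = 593 bp
  wrap: 8742 − 7134 + 4172 = 5780 bp
Sorted largest to smallest: 5780, 962, 831, 593, 576 bp.

5780, 962, 831, 593, 576 bp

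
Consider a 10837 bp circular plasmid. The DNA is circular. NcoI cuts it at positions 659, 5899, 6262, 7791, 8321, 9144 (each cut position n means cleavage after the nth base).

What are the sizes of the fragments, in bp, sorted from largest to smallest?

5240, 2352, 1529, 823, 530, 363 bp

Circular molecule, 6 cuts → 6 fragments:
  5899 − 659 = 5240 bp
  6262 − 5899 = 363 bp
  7791 − 6262 = 1529 bp
  8321 − 7791 = 530 bp
  9144 − 8321 = 823 bp
  wrap: 10837 − 9144 + 659 = 2352 bp
Sorted largest to smallest: 5240, 2352, 1529, 823, 530, 363 bp.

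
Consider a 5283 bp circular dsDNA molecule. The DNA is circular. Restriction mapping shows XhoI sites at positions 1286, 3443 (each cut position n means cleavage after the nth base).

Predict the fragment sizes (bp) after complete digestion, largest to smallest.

3126, 2157 bp

Circular molecule, 2 cuts → 2 fragments:
  3443 − 1286 = 2157 bp
  wrap: 5283 − 3443 + 1286 = 3126 bp
Sorted largest to smallest: 3126, 2157 bp.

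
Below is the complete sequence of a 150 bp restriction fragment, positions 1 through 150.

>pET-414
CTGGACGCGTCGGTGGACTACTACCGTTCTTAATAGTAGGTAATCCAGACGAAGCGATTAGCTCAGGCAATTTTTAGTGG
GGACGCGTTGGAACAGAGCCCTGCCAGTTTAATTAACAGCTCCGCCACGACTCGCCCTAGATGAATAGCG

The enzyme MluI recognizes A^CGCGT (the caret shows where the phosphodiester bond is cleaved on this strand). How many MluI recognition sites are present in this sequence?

ACGCGT occurs starting at positions 5, 83.
MluI cuts at 2 sites.

2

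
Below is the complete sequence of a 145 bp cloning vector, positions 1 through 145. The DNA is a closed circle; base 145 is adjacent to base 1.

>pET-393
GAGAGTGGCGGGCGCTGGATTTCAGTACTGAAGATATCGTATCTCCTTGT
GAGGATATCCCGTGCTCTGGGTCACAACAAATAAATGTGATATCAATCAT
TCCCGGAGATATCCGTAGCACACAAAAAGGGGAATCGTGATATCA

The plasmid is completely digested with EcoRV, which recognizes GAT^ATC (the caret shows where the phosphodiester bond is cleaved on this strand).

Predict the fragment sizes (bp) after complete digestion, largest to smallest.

39, 35, 31, 21, 19 bp

EcoRV sites (GATATC) start at positions 33, 54, 89, 108, 139.
EcoRV cuts after base 3 of each site, so after positions 35, 56, 91, 110, 141.
Circular molecule, 5 cuts → 5 fragments:
  36–56 → 21 bp
  57–91 → 35 bp
  92–110 → 19 bp
  111–141 → 31 bp
  142–145 then 1–35 → 4 + 35 = 39 bp
Sorted largest to smallest: 39, 35, 31, 21, 19 bp.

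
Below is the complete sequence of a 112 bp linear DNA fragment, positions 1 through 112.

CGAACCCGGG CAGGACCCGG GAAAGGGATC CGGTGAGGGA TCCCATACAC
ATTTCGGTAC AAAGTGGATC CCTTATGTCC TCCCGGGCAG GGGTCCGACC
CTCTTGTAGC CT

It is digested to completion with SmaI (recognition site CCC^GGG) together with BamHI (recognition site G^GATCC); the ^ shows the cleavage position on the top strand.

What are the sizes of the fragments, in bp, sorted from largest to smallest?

28, 28, 18, 12, 11, 8, 7 bp

SmaI sites (CCCGGG) start at positions 5, 16, 82.
SmaI cuts after base 3 of each site, so after positions 7, 18, 84.
BamHI sites (GGATCC) start at positions 26, 38, 66.
BamHI cuts after the first base of each site, so after positions 26, 38, 66.
Combined cut positions: 7, 18, 26, 38, 66, 84.
Linear molecule, 6 cuts → 7 fragments:
  1–7 → 7 bp
  8–18 → 11 bp
  19–26 → 8 bp
  27–38 → 12 bp
  39–66 → 28 bp
  67–84 → 18 bp
  85–112 → 28 bp
Sorted largest to smallest: 28, 28, 18, 12, 11, 8, 7 bp.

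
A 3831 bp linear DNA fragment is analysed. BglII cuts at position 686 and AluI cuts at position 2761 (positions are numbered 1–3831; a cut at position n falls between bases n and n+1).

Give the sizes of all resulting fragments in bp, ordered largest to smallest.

Combined cut positions (sorted): 686, 2761.
Linear molecule, 2 cuts → 3 fragments:
  686 − 0 = 686 bp
  2761 − 686 = 2075 bp
  3831 − 2761 = 1070 bp
Sorted largest to smallest: 2075, 1070, 686 bp.

2075, 1070, 686 bp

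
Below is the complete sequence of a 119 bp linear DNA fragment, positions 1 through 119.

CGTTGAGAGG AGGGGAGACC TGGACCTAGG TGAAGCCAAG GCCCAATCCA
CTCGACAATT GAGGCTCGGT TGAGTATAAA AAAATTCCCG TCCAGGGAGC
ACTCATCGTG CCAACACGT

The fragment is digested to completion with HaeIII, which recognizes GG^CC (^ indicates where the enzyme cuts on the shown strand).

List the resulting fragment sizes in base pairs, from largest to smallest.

The HaeIII site (GGCC) starts at position 40.
HaeIII cuts after base 2 of each site, so after position 41.
Linear molecule, 1 cut → 2 fragments:
  1–41 → 41 bp
  42–119 → 78 bp
Sorted largest to smallest: 78, 41 bp.

78, 41 bp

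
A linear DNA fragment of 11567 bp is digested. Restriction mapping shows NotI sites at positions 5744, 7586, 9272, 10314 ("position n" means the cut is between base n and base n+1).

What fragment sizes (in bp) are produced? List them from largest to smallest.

5744, 1842, 1686, 1253, 1042 bp

Linear molecule, 4 cuts → 5 fragments:
  5744 − 0 = 5744 bp
  7586 − 5744 = 1842 bp
  9272 − 7586 = 1686 bp
  10314 − 9272 = 1042 bp
  11567 − 10314 = 1253 bp
Sorted largest to smallest: 5744, 1842, 1686, 1253, 1042 bp.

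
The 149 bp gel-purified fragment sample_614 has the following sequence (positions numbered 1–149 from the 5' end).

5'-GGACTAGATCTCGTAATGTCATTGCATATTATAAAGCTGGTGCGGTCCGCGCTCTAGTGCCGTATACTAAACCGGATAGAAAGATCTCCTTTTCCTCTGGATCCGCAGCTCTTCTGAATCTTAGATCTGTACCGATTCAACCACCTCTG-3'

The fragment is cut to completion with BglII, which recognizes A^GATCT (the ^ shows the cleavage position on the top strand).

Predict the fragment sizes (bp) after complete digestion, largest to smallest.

BglII sites (AGATCT) start at positions 6, 82, 123.
BglII cuts after the first base of each site, so after positions 6, 82, 123.
Linear molecule, 3 cuts → 4 fragments:
  1–6 → 6 bp
  7–82 → 76 bp
  83–123 → 41 bp
  124–149 → 26 bp
Sorted largest to smallest: 76, 41, 26, 6 bp.

76, 41, 26, 6 bp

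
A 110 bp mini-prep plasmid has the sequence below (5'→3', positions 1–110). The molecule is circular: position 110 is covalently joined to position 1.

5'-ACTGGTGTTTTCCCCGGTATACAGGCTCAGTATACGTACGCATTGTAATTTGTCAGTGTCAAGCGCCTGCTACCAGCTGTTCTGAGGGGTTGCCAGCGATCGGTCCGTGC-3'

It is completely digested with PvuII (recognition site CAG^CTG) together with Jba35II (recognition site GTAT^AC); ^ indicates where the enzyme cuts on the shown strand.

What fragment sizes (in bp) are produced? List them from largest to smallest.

54, 43, 13 bp

The PvuII site (CAGCTG) starts at position 74.
PvuII cuts after base 3 of each site, so after position 76.
Jba35II sites (GTATAC) start at positions 17, 30.
Jba35II cuts after base 4 of each site, so after positions 20, 33.
Combined cut positions: 20, 33, 76.
Circular molecule, 3 cuts → 3 fragments:
  21–33 → 13 bp
  34–76 → 43 bp
  77–110 then 1–20 → 34 + 20 = 54 bp
Sorted largest to smallest: 54, 43, 13 bp.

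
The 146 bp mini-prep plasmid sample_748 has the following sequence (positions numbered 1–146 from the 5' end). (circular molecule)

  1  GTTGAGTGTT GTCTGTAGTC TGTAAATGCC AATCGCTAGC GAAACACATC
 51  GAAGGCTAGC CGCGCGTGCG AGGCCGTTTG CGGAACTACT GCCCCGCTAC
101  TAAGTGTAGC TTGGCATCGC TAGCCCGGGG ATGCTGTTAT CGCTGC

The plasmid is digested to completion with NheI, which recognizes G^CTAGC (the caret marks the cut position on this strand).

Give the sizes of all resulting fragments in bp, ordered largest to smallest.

64, 62, 20 bp

NheI sites (GCTAGC) start at positions 35, 55, 119.
NheI cuts after the first base of each site, so after positions 35, 55, 119.
Circular molecule, 3 cuts → 3 fragments:
  36–55 → 20 bp
  56–119 → 64 bp
  120–146 then 1–35 → 27 + 35 = 62 bp
Sorted largest to smallest: 64, 62, 20 bp.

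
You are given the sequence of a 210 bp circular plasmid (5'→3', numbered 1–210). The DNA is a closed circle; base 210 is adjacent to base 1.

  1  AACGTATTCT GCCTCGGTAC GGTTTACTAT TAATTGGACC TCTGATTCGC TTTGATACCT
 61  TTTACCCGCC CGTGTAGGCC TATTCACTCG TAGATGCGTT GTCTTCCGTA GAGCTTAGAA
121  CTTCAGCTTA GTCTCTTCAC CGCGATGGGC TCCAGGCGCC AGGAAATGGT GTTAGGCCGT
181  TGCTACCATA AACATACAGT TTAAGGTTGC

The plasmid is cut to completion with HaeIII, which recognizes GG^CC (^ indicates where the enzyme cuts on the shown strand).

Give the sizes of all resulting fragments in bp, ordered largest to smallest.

HaeIII sites (GGCC) start at positions 77, 175.
HaeIII cuts after base 2 of each site, so after positions 78, 176.
Circular molecule, 2 cuts → 2 fragments:
  79–176 → 98 bp
  177–210 then 1–78 → 34 + 78 = 112 bp
Sorted largest to smallest: 112, 98 bp.

112, 98 bp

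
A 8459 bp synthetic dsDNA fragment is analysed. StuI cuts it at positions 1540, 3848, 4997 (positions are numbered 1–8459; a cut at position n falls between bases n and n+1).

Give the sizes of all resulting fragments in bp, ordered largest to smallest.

3462, 2308, 1540, 1149 bp

Linear molecule, 3 cuts → 4 fragments:
  1540 − 0 = 1540 bp
  3848 − 1540 = 2308 bp
  4997 − 3848 = 1149 bp
  8459 − 4997 = 3462 bp
Sorted largest to smallest: 3462, 2308, 1540, 1149 bp.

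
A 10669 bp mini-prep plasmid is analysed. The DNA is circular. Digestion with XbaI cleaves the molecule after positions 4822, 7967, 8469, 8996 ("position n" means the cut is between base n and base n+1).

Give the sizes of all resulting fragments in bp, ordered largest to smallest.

Circular molecule, 4 cuts → 4 fragments:
  7967 − 4822 = 3145 bp
  8469 − 7967 = 502 bp
  8996 − 8469 = 527 bp
  wrap: 10669 − 8996 + 4822 = 6495 bp
Sorted largest to smallest: 6495, 3145, 527, 502 bp.

6495, 3145, 527, 502 bp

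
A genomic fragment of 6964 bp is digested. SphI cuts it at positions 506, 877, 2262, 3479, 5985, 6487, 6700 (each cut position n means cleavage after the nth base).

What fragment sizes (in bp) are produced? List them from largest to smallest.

2506, 1385, 1217, 506, 502, 371, 264, 213 bp

Linear molecule, 7 cuts → 8 fragments:
  506 − 0 = 506 bp
  877 − 506 = 371 bp
  2262 − 877 = 1385 bp
  3479 − 2262 = 1217 bp
  5985 − 3479 = 2506 bp
  6487 − 5985 = 502 bp
  6700 − 6487 = 213 bp
  6964 − 6700 = 264 bp
Sorted largest to smallest: 2506, 1385, 1217, 506, 502, 371, 264, 213 bp.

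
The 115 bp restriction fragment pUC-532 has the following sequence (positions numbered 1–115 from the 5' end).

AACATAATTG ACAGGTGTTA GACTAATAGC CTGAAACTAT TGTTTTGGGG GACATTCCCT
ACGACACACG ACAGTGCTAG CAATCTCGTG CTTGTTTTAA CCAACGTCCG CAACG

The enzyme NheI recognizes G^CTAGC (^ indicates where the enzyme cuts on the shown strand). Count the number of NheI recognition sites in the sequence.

GCTAGC occurs starting at position 76.
NheI cuts at 1 site.

1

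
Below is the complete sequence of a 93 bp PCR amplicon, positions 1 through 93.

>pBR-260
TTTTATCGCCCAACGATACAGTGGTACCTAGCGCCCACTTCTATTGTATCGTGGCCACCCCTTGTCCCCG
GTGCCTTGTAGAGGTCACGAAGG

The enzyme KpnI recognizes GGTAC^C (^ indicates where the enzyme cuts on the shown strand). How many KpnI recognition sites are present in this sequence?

GGTACC occurs starting at position 23.
KpnI cuts at 1 site.

1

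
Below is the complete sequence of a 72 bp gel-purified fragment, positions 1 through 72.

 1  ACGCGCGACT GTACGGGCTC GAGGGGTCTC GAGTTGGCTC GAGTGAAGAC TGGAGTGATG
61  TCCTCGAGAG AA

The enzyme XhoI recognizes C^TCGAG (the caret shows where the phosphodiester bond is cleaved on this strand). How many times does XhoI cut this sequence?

CTCGAG occurs starting at positions 18, 28, 38, 63.
XhoI cuts at 4 sites.

4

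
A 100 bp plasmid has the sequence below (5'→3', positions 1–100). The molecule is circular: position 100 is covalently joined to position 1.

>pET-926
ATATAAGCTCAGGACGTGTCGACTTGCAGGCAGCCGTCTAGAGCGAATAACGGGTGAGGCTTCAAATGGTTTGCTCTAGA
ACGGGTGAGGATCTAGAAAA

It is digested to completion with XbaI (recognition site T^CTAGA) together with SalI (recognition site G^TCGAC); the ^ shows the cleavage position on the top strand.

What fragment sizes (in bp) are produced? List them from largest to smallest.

38, 26, 19, 17 bp

XbaI sites (TCTAGA) start at positions 37, 75, 92.
XbaI cuts after the first base of each site, so after positions 37, 75, 92.
The SalI site (GTCGAC) starts at position 18.
SalI cuts after the first base of each site, so after position 18.
Combined cut positions: 18, 37, 75, 92.
Circular molecule, 4 cuts → 4 fragments:
  19–37 → 19 bp
  38–75 → 38 bp
  76–92 → 17 bp
  93–100 then 1–18 → 8 + 18 = 26 bp
Sorted largest to smallest: 38, 26, 19, 17 bp.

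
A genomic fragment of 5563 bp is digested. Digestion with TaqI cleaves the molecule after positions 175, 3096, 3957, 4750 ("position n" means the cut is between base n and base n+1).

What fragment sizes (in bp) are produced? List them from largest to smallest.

Linear molecule, 4 cuts → 5 fragments:
  175 − 0 = 175 bp
  3096 − 175 = 2921 bp
  3957 − 3096 = 861 bp
  4750 − 3957 = 793 bp
  5563 − 4750 = 813 bp
Sorted largest to smallest: 2921, 861, 813, 793, 175 bp.

2921, 861, 813, 793, 175 bp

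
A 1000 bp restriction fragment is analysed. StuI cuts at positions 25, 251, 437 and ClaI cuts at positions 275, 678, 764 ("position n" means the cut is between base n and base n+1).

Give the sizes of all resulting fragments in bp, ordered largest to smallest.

Combined cut positions (sorted): 25, 251, 275, 437, 678, 764.
Linear molecule, 6 cuts → 7 fragments:
  25 − 0 = 25 bp
  251 − 25 = 226 bp
  275 − 251 = 24 bp
  437 − 275 = 162 bp
  678 − 437 = 241 bp
  764 − 678 = 86 bp
  1000 − 764 = 236 bp
Sorted largest to smallest: 241, 236, 226, 162, 86, 25, 24 bp.

241, 236, 226, 162, 86, 25, 24 bp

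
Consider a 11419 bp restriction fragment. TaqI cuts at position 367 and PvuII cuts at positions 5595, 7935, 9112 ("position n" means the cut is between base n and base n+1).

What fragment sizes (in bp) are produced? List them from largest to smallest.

Combined cut positions (sorted): 367, 5595, 7935, 9112.
Linear molecule, 4 cuts → 5 fragments:
  367 − 0 = 367 bp
  5595 − 367 = 5228 bp
  7935 − 5595 = 2340 bp
  9112 − 7935 = 1177 bp
  11419 − 9112 = 2307 bp
Sorted largest to smallest: 5228, 2340, 2307, 1177, 367 bp.

5228, 2340, 2307, 1177, 367 bp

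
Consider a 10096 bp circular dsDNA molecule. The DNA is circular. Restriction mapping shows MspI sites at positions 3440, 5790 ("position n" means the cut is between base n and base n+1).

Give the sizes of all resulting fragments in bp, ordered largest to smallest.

Circular molecule, 2 cuts → 2 fragments:
  5790 − 3440 = 2350 bp
  wrap: 10096 − 5790 + 3440 = 7746 bp
Sorted largest to smallest: 7746, 2350 bp.

7746, 2350 bp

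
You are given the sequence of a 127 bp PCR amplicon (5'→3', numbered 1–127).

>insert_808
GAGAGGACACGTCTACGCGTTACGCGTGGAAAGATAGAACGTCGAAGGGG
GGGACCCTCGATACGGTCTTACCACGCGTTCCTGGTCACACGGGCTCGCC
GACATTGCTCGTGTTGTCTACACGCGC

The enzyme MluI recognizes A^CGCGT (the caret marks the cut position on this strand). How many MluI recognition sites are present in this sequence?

3

ACGCGT occurs starting at positions 15, 22, 74.
MluI cuts at 3 sites.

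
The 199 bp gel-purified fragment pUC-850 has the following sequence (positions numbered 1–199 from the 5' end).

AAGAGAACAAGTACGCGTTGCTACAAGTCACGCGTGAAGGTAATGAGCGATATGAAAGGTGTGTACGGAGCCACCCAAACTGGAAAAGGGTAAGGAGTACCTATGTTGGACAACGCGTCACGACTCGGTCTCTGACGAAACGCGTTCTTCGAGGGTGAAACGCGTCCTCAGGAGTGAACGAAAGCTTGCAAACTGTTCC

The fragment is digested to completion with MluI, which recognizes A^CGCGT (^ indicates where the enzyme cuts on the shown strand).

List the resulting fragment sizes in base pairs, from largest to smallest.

MluI sites (ACGCGT) start at positions 13, 30, 113, 140, 160.
MluI cuts after the first base of each site, so after positions 13, 30, 113, 140, 160.
Linear molecule, 5 cuts → 6 fragments:
  1–13 → 13 bp
  14–30 → 17 bp
  31–113 → 83 bp
  114–140 → 27 bp
  141–160 → 20 bp
  161–199 → 39 bp
Sorted largest to smallest: 83, 39, 27, 20, 17, 13 bp.

83, 39, 27, 20, 17, 13 bp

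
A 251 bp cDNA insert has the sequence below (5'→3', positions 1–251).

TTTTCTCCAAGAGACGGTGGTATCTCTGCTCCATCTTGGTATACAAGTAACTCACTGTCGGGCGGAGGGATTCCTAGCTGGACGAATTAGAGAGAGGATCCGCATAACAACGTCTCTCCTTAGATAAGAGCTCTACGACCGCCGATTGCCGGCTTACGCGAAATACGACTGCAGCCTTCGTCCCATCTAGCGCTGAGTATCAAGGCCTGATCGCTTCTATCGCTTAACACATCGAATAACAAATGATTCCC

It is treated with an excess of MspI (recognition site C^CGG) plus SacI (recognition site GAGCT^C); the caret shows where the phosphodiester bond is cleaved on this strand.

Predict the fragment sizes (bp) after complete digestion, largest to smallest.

The MspI site (CCGG) starts at position 149.
MspI cuts after the first base of each site, so after position 149.
The SacI site (GAGCTC) starts at position 128.
SacI cuts after base 5 of each site (before the last base), so after position 132.
Combined cut positions: 132, 149.
Linear molecule, 2 cuts → 3 fragments:
  1–132 → 132 bp
  133–149 → 17 bp
  150–251 → 102 bp
Sorted largest to smallest: 132, 102, 17 bp.

132, 102, 17 bp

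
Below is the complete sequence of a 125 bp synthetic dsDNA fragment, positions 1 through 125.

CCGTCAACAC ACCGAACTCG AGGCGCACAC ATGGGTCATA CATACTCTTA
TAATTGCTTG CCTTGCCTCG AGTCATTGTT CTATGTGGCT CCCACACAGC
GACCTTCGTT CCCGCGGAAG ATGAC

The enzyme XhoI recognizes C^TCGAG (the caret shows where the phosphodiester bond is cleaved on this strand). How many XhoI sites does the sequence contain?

2

CTCGAG occurs starting at positions 17, 67.
XhoI cuts at 2 sites.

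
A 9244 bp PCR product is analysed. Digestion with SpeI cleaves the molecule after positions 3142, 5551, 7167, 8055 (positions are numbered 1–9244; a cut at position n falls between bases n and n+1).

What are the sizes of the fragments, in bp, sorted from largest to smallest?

Linear molecule, 4 cuts → 5 fragments:
  3142 − 0 = 3142 bp
  5551 − 3142 = 2409 bp
  7167 − 5551 = 1616 bp
  8055 − 7167 = 888 bp
  9244 − 8055 = 1189 bp
Sorted largest to smallest: 3142, 2409, 1616, 1189, 888 bp.

3142, 2409, 1616, 1189, 888 bp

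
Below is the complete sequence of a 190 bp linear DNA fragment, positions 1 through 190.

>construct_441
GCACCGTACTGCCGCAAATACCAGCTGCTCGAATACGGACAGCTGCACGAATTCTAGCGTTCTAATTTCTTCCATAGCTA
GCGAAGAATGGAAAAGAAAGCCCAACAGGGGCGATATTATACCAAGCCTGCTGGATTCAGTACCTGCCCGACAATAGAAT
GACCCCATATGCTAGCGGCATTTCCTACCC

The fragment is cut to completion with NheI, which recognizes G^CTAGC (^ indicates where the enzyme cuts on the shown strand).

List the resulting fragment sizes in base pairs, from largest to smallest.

94, 77, 19 bp

NheI sites (GCTAGC) start at positions 77, 171.
NheI cuts after the first base of each site, so after positions 77, 171.
Linear molecule, 2 cuts → 3 fragments:
  1–77 → 77 bp
  78–171 → 94 bp
  172–190 → 19 bp
Sorted largest to smallest: 94, 77, 19 bp.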